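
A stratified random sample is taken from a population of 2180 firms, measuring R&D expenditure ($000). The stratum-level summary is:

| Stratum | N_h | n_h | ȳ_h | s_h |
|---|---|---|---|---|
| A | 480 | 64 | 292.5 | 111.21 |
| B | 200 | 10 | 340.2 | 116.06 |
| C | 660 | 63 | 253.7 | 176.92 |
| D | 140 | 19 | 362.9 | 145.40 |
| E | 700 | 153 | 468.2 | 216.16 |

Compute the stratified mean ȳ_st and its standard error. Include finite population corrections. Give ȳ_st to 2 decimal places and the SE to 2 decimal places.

ȳ_st = Σ W_h ȳ_h = (480·292.5 + 200·340.2 + 660·253.7 + 140·362.9 + 700·468.2)/2180 = 346.06789
V̂(ȳ_st) = Σ W_h² (1 − n_h/N_h) s_h²/n_h, with W_h = N_h/N and N = 2180:
  stratum A: (480/2180)²·(1 − 64/480)·111.21²/64 = 8.1195
  stratum B: (200/2180)²·(1 − 10/200)·116.06²/10 = 10.7705
  stratum C: (660/2180)²·(1 − 63/660)·176.92²/63 = 41.1925
  stratum D: (140/2180)²·(1 − 19/140)·145.40²/19 = 3.96621
  stratum E: (700/2180)²·(1 − 153/700)·216.16²/153 = 24.6055
V̂(ȳ_st) = 88.6542
SE(ȳ_st) = √88.6542 = 9.41564

ȳ_st ≈ 346.07, SE ≈ 9.42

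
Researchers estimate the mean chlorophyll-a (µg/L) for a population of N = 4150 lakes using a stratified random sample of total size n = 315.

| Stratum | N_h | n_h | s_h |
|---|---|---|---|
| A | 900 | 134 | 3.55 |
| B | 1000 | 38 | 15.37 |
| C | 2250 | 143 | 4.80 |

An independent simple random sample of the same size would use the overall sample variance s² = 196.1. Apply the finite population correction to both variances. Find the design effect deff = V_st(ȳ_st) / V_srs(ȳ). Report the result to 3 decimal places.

V̂(ȳ_st) = Σ W_h² (1 − n_h/N_h) s_h²/n_h, with W_h = N_h/N and N = 4150:
  stratum A: (900/4150)²·(1 − 134/900)·3.55²/134 = 0.00376467
  stratum B: (1000/4150)²·(1 − 38/1000)·15.37²/38 = 0.347251
  stratum C: (2250/4150)²·(1 − 143/2250)·4.80²/143 = 0.0443504
V_st = 0.395366
V_srs = (1 − 315/4150)·196.1/315 = 0.575287
deff = V_st / V_srs = 0.395366/0.575287 = 0.6872

deff ≈ 0.687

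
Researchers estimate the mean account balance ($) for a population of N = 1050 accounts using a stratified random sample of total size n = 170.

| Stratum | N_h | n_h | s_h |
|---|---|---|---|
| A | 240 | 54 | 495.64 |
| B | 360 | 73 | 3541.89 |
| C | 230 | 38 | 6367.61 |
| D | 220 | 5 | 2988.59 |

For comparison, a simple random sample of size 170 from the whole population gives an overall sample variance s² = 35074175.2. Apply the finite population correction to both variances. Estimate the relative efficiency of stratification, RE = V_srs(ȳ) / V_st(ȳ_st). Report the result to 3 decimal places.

V̂(ȳ_st) = Σ W_h² (1 − n_h/N_h) s_h²/n_h, with W_h = N_h/N and N = 1050:
  stratum A: (240/1050)²·(1 − 54/240)·495.64²/54 = 184.198
  stratum B: (360/1050)²·(1 − 73/360)·3541.89²/73 = 16104.7
  stratum C: (230/1050)²·(1 − 38/230)·6367.61²/38 = 42738.5
  stratum D: (220/1050)²·(1 − 5/220)·2988.59²/5 = 76638.2
V_st = 135666
V_srs = (1 − 170/1050)·35074175.2/170 = 172915
Relative efficiency = V_srs / V_st = 172915/135666 = 1.2746

RE ≈ 1.275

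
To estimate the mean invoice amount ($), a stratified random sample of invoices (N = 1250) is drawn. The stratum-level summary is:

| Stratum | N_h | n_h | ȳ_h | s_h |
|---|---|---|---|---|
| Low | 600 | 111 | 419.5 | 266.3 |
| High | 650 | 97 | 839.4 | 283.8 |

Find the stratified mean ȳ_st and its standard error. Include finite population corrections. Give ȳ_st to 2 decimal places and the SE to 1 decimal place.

ȳ_st = Σ W_h ȳ_h = (600·419.5 + 650·839.4)/1250 = 637.84800
V̂(ȳ_st) = Σ W_h² (1 − n_h/N_h) s_h²/n_h, with W_h = N_h/N and N = 1250:
  stratum Low: (600/1250)²·(1 − 111/600)·266.3²/111 = 119.966
  stratum High: (650/1250)²·(1 − 97/650)·283.8²/97 = 191.017
V̂(ȳ_st) = 310.983
SE(ȳ_st) = √310.983 = 17.6347

ȳ_st ≈ 637.85, SE ≈ 17.6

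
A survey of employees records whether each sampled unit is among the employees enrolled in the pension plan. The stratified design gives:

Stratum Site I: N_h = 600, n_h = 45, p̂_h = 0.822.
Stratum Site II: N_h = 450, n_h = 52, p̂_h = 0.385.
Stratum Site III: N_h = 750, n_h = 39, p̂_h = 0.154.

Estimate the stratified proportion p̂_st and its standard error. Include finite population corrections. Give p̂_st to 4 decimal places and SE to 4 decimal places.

N = 1800; stratum weights W_h = N_h/N.
p̂_st = Σ W_h p̂_h = (600·0.822 + 450·0.385 + 750·0.154)/1800 = 0.43442
V̂(p̂_st) = Σ W_h² (1 − n_h/N_h) p̂_h(1−p̂_h)/(n_h−1):
  stratum Site I: (600/1800)²·(1 − 45/600)·0.822·0.178/44 = 0.000341773
  stratum Site II: (450/1800)²·(1 − 52/450)·0.385·0.615/51 = 0.000256635
  stratum Site III: (750/1800)²·(1 − 39/750)·0.154·0.846/38 = 0.000564278
V̂(p̂_st) = 0.00116269; SE = √V̂ = 0.0340982

p̂_st ≈ 0.4344, SE ≈ 0.0341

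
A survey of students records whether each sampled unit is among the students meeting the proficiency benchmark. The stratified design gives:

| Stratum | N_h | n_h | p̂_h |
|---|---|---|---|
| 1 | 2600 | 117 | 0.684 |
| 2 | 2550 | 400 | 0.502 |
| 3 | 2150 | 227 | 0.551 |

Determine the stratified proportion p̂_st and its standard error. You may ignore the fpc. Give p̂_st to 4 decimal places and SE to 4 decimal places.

N = 7300; stratum weights W_h = N_h/N.
p̂_st = Σ W_h p̂_h = (2600·0.684 + 2550·0.502 + 2150·0.551)/7300 = 0.58125
V̂(p̂_st) = Σ W_h² p̂_h(1−p̂_h)/(n_h−1):
  stratum 1: (2600/7300)²·0.684·0.316/116 = 0.000236367
  stratum 2: (2550/7300)²·0.502·0.498/399 = 7.6453e-05
  stratum 3: (2150/7300)²·0.551·0.449/226 = 9.49556e-05
V̂(p̂_st) = 0.000407775; SE = √V̂ = 0.0201934

p̂_st ≈ 0.5813, SE ≈ 0.0202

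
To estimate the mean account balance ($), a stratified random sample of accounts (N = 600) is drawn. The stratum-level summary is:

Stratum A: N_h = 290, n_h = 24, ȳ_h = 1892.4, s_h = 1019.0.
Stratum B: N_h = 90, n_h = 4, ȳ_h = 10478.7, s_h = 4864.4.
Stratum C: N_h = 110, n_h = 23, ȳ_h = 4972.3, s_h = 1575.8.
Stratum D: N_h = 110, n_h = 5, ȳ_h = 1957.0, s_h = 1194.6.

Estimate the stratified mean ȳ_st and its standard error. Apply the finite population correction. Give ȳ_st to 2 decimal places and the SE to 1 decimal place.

ȳ_st = Σ W_h ȳ_h = (290·1892.4 + 90·10478.7 + 110·4972.3 + 110·1957.0)/600 = 3756.83667
V̂(ȳ_st) = Σ W_h² (1 − n_h/N_h) s_h²/n_h, with W_h = N_h/N and N = 600:
  stratum A: (290/600)²·(1 − 24/290)·1019.0²/24 = 9270.74
  stratum B: (90/600)²·(1 − 4/90)·4864.4²/4 = 127185
  stratum C: (110/600)²·(1 − 23/110)·1575.8²/23 = 2870.01
  stratum D: (110/600)²·(1 − 5/110)·1194.6²/5 = 9157.03
V̂(ȳ_st) = 148483
SE(ȳ_st) = √148483 = 385.335

ȳ_st ≈ 3756.84, SE ≈ 385.3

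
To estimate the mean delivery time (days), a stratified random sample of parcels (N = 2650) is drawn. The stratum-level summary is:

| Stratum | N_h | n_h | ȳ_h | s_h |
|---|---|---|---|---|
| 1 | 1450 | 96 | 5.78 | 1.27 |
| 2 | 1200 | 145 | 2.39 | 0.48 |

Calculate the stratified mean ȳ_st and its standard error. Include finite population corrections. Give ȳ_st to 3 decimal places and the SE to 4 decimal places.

ȳ_st = Σ W_h ȳ_h = (1450·5.78 + 1200·2.39)/2650 = 4.24491
V̂(ȳ_st) = Σ W_h² (1 − n_h/N_h) s_h²/n_h, with W_h = N_h/N and N = 2650:
  stratum 1: (1450/2650)²·(1 − 96/1450)·1.27²/96 = 0.00469711
  stratum 2: (1200/2650)²·(1 − 145/1200)·0.48²/145 = 0.000286455
V̂(ȳ_st) = 0.00498357
SE(ȳ_st) = √0.00498357 = 0.0705944

ȳ_st ≈ 4.245, SE ≈ 0.0706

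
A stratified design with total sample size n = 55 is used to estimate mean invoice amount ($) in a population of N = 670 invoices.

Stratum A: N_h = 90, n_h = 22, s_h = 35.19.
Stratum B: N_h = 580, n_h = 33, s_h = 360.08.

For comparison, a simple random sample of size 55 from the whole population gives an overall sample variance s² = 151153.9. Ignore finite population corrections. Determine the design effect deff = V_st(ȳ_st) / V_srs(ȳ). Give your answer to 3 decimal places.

V̂(ȳ_st) = Σ W_h² s_h²/n_h, with W_h = N_h/N and N = 670:
  stratum A: (90/670)²·35.19²/22 = 1.01567
  stratum B: (580/670)²·360.08²/33 = 2944.36
V_st = 2945.37
V_srs = s²/n = 151153.9/55 = 2748.25
deff = V_st / V_srs = 2945.37/2748.25 = 1.0717

deff ≈ 1.072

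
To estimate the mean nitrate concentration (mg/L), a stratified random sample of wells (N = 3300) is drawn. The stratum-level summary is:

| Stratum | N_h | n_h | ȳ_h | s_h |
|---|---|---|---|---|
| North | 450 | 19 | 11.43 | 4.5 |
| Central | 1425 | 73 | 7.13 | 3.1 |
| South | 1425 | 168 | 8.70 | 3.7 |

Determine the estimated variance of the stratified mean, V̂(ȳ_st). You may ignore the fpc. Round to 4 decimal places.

V̂(ȳ_st) = Σ W_h² s_h²/n_h, with W_h = N_h/N and N = 3300:
  stratum North: (450/3300)²·4.5²/19 = 0.0198184
  stratum Central: (1425/3300)²·3.1²/73 = 0.0245472
  stratum South: (1425/3300)²·3.7²/168 = 0.0151948
V̂(ȳ_st) = 0.0595605

V̂(ȳ_st) ≈ 0.0596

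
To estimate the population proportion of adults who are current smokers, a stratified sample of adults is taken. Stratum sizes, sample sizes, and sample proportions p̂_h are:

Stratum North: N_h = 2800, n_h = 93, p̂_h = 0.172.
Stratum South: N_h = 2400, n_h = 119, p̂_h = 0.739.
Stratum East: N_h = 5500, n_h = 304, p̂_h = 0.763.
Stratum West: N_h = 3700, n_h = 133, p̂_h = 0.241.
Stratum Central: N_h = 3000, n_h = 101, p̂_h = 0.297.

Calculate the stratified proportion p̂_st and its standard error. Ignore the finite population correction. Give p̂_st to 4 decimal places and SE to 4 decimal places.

N = 17400; stratum weights W_h = N_h/N.
p̂_st = Σ W_h p̂_h = (2800·0.172 + 2400·0.739 + 5500·0.763 + 3700·0.241 + 3000·0.297)/17400 = 0.47324
V̂(p̂_st) = Σ W_h² p̂_h(1−p̂_h)/(n_h−1):
  stratum North: (2800/17400)²·0.172·0.828/92 = 4.00856e-05
  stratum South: (2400/17400)²·0.739·0.261/118 = 3.10976e-05
  stratum East: (5500/17400)²·0.763·0.237/303 = 5.96289e-05
  stratum West: (3700/17400)²·0.241·0.759/132 = 6.26599e-05
  stratum Central: (3000/17400)²·0.297·0.703/100 = 6.20663e-05
V̂(p̂_st) = 0.000255538; SE = √V̂ = 0.0159856

p̂_st ≈ 0.4732, SE ≈ 0.0160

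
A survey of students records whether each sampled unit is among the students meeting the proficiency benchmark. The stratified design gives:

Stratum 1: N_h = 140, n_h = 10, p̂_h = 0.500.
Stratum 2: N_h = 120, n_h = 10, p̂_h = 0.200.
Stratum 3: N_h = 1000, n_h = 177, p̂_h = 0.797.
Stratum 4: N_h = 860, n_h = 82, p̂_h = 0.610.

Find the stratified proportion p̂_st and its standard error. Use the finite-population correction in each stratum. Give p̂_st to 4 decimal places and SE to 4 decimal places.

N = 2120; stratum weights W_h = N_h/N.
p̂_st = Σ W_h p̂_h = (140·0.500 + 120·0.200 + 1000·0.797 + 860·0.610)/2120 = 0.66774
V̂(p̂_st) = Σ W_h² (1 − n_h/N_h) p̂_h(1−p̂_h)/(n_h−1):
  stratum 1: (140/2120)²·(1 − 10/140)·0.500·0.500/9 = 0.000112486
  stratum 2: (120/2120)²·(1 − 10/120)·0.200·0.800/9 = 5.22131e-05
  stratum 3: (1000/2120)²·(1 − 177/1000)·0.797·0.203/176 = 0.000168333
  stratum 4: (860/2120)²·(1 − 82/860)·0.610·0.390/81 = 0.000437236
V̂(p̂_st) = 0.000770268; SE = √V̂ = 0.0277537

p̂_st ≈ 0.6677, SE ≈ 0.0278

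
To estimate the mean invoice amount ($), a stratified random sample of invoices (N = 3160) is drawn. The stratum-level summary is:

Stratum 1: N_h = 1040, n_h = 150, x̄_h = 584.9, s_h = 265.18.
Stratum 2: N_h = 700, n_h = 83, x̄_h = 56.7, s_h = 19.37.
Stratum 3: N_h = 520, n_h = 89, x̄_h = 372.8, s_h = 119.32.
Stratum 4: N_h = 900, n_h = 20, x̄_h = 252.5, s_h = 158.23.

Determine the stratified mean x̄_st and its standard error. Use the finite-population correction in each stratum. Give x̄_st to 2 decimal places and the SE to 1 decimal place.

x̄_st = Σ W_h x̄_h = (1040·584.9 + 700·56.7 + 520·372.8 + 900·252.5)/3160 = 338.32025
V̂(x̄_st) = Σ W_h² (1 − n_h/N_h) s_h²/n_h, with W_h = N_h/N and N = 3160:
  stratum 1: (1040/3160)²·(1 − 150/1040)·265.18²/150 = 43.455
  stratum 2: (700/3160)²·(1 − 83/700)·19.37²/83 = 0.19552
  stratum 3: (520/3160)²·(1 − 89/520)·119.32²/89 = 3.5904
  stratum 4: (900/3160)²·(1 − 20/900)·158.23²/20 = 99.2884
V̂(x̄_st) = 146.529
SE(x̄_st) = √146.529 = 12.1049

x̄_st ≈ 338.32, SE ≈ 12.1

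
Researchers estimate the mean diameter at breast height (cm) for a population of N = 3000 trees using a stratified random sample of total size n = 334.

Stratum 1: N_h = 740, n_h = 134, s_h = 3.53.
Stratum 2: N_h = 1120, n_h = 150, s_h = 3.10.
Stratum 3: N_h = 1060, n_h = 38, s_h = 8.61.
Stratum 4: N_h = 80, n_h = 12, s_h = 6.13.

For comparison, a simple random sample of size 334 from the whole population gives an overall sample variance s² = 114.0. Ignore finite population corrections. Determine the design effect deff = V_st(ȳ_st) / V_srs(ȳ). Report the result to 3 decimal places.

deff ≈ 0.763

V̂(ȳ_st) = Σ W_h² s_h²/n_h, with W_h = N_h/N and N = 3000:
  stratum 1: (740/3000)²·3.53²/134 = 0.00565803
  stratum 2: (1120/3000)²·3.10²/150 = 0.00892947
  stratum 3: (1060/3000)²·8.61²/38 = 0.243552
  stratum 4: (80/3000)²·6.13²/12 = 0.00222678
V_st = 0.260366
V_srs = s²/n = 114.0/334 = 0.341317
deff = V_st / V_srs = 0.260366/0.341317 = 0.7628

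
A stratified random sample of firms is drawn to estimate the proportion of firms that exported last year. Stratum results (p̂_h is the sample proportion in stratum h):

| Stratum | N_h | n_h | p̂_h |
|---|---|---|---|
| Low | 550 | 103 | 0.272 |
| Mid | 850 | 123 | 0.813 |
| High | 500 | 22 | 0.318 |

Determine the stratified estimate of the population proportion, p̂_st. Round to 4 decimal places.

N = 1900; stratum weights W_h = N_h/N.
p̂_st = Σ W_h p̂_h = (550·0.272 + 850·0.813 + 500·0.318)/1900 = 0.52613

p̂_st ≈ 0.5261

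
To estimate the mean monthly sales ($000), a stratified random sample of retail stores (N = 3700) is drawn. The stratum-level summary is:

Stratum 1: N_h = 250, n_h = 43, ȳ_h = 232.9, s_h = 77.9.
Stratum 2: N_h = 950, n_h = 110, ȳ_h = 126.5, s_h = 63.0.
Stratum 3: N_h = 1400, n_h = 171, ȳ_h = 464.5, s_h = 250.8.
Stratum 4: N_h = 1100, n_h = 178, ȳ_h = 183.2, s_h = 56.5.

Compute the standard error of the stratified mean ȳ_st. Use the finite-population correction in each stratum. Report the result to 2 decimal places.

V̂(ȳ_st) = Σ W_h² (1 − n_h/N_h) s_h²/n_h, with W_h = N_h/N and N = 3700:
  stratum 1: (250/3700)²·(1 − 43/250)·77.9²/43 = 0.533474
  stratum 2: (950/3700)²·(1 − 110/950)·63.0²/110 = 2.10324
  stratum 3: (1400/3700)²·(1 − 171/1400)·250.8²/171 = 46.2312
  stratum 4: (1100/3700)²·(1 − 178/1100)·56.5²/178 = 1.32861
V̂(ȳ_st) = 50.1965
SE(ȳ_st) = √50.1965 = 7.08495

SE(ȳ_st) ≈ 7.08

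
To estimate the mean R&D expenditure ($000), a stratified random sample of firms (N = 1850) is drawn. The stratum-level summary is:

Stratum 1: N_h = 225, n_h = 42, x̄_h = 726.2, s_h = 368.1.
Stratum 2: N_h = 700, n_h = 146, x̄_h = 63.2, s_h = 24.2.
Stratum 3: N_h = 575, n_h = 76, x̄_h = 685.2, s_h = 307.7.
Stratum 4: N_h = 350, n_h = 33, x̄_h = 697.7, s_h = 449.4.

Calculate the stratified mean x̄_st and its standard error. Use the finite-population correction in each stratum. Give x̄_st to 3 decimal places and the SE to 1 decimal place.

x̄_st ≈ 457.200, SE ≈ 18.5

x̄_st = Σ W_h x̄_h = (225·726.2 + 700·63.2 + 575·685.2 + 350·697.7)/1850 = 457.20000
V̂(x̄_st) = Σ W_h² (1 − n_h/N_h) s_h²/n_h, with W_h = N_h/N and N = 1850:
  stratum 1: (225/1850)²·(1 − 42/225)·368.1²/42 = 38.8126
  stratum 2: (700/1850)²·(1 − 146/700)·24.2²/146 = 0.454509
  stratum 3: (575/1850)²·(1 − 76/575)·307.7²/76 = 104.44
  stratum 4: (350/1850)²·(1 − 33/350)·449.4²/33 = 198.397
V̂(x̄_st) = 342.104
SE(x̄_st) = √342.104 = 18.4961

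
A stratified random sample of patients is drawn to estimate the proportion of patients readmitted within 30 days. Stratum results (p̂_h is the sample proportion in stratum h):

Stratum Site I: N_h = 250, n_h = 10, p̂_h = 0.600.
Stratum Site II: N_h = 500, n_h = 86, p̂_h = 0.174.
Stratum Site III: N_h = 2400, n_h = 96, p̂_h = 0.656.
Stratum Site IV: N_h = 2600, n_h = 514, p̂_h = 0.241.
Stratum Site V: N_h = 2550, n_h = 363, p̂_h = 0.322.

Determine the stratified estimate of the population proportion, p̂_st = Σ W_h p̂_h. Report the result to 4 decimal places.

p̂_st ≈ 0.3927

N = 8300; stratum weights W_h = N_h/N.
p̂_st = Σ W_h p̂_h = (250·0.600 + 500·0.174 + 2400·0.656 + 2600·0.241 + 2550·0.322)/8300 = 0.39266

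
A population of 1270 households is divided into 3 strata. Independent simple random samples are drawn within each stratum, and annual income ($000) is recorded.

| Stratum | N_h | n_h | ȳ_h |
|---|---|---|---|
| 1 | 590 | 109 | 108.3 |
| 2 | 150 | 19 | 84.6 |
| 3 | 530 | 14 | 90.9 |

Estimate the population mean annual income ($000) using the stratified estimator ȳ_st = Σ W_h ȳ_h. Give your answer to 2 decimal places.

N = Σ N_h = 1270. Stratum weights W_h = N_h/N.
ȳ_st = (590·108.3 + 150·84.6 + 530·90.9) / 1270 = 98.2394

ȳ_st ≈ 98.24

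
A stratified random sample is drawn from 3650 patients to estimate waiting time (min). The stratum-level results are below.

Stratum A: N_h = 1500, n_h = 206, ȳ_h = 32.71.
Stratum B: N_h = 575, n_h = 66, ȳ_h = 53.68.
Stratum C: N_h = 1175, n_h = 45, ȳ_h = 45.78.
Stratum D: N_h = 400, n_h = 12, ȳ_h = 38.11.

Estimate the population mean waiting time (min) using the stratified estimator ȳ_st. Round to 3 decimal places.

ȳ_st ≈ 40.813

N = Σ N_h = 3650. Stratum weights W_h = N_h/N.
ȳ_st = (1500·32.71 + 575·53.68 + 1175·45.78 + 400·38.11) / 3650 = 40.81274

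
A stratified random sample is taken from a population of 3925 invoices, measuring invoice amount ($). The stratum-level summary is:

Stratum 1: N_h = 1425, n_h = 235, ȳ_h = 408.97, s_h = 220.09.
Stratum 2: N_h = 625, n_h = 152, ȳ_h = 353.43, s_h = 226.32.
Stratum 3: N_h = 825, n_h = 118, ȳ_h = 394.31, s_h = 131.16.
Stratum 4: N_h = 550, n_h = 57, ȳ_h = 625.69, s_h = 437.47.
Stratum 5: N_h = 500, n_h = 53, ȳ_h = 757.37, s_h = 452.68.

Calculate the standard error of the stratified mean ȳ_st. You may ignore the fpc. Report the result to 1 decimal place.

V̂(ȳ_st) = Σ W_h² s_h²/n_h, with W_h = N_h/N and N = 3925:
  stratum 1: (1425/3925)²·220.09²/235 = 27.1696
  stratum 2: (625/3925)²·226.32²/152 = 8.54443
  stratum 3: (825/3925)²·131.16²/118 = 6.44094
  stratum 4: (550/3925)²·437.47²/57 = 65.9277
  stratum 5: (500/3925)²·452.68²/53 = 62.7433
V̂(ȳ_st) = 170.826
SE(ȳ_st) = √170.826 = 13.07

SE(ȳ_st) ≈ 13.1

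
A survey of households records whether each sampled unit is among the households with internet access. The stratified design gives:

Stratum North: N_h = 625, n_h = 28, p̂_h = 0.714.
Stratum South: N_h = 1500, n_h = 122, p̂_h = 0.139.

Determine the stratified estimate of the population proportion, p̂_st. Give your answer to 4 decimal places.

p̂_st ≈ 0.3081

N = 2125; stratum weights W_h = N_h/N.
p̂_st = Σ W_h p̂_h = (625·0.714 + 1500·0.139)/2125 = 0.30812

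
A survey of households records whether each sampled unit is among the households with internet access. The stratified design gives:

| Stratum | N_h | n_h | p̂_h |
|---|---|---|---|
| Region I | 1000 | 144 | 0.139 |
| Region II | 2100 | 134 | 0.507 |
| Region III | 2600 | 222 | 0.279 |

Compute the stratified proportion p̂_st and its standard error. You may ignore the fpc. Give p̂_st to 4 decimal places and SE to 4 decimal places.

p̂_st ≈ 0.3384, SE ≈ 0.0217

N = 5700; stratum weights W_h = N_h/N.
p̂_st = Σ W_h p̂_h = (1000·0.139 + 2100·0.507 + 2600·0.279)/5700 = 0.33844
V̂(p̂_st) = Σ W_h² p̂_h(1−p̂_h)/(n_h−1):
  stratum Region I: (1000/5700)²·0.139·0.861/143 = 2.57592e-05
  stratum Region II: (2100/5700)²·0.507·0.493/133 = 0.000255089
  stratum Region III: (2600/5700)²·0.279·0.721/221 = 0.000189384
V̂(p̂_st) = 0.000470233; SE = √V̂ = 0.0216849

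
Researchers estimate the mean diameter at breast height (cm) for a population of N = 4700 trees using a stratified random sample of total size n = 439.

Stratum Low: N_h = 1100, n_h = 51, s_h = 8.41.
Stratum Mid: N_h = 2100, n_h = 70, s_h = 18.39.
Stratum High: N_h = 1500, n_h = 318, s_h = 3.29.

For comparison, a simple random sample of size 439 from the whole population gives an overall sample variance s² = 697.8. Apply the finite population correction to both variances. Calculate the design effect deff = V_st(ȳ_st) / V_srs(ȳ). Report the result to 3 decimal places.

V̂(ȳ_st) = Σ W_h² (1 − n_h/N_h) s_h²/n_h, with W_h = N_h/N and N = 4700:
  stratum Low: (1100/4700)²·(1 − 51/1100)·8.41²/51 = 0.0724426
  stratum Mid: (2100/4700)²·(1 − 70/2100)·18.39²/70 = 0.932363
  stratum High: (1500/4700)²·(1 − 318/1500)·3.29²/318 = 0.00273198
V_st = 1.00754
V_srs = (1 − 439/4700)·697.8/439 = 1.44105
deff = V_st / V_srs = 1.00754/1.44105 = 0.6992

deff ≈ 0.699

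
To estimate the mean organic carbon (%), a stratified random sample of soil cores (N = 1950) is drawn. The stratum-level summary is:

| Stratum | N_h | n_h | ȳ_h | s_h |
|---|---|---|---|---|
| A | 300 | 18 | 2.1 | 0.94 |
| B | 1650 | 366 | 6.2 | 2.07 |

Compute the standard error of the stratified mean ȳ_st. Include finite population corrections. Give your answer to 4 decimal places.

V̂(ȳ_st) = Σ W_h² (1 − n_h/N_h) s_h²/n_h, with W_h = N_h/N and N = 1950:
  stratum A: (300/1950)²·(1 − 18/300)·0.94²/18 = 0.00109216
  stratum B: (1650/1950)²·(1 − 366/1650)·2.07²/366 = 0.00652288
V̂(ȳ_st) = 0.00761503
SE(ȳ_st) = √0.00761503 = 0.0872642

SE(ȳ_st) ≈ 0.0873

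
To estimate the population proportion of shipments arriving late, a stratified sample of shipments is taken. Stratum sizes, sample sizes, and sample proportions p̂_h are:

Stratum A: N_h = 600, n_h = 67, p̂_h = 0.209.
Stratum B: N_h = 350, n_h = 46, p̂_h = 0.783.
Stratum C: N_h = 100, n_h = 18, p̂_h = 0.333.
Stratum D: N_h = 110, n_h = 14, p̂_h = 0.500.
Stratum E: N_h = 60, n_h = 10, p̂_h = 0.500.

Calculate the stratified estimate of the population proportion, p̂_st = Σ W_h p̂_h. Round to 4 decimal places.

p̂_st ≈ 0.4244

N = 1220; stratum weights W_h = N_h/N.
p̂_st = Σ W_h p̂_h = (600·0.209 + 350·0.783 + 100·0.333 + 110·0.500 + 60·0.500)/1220 = 0.42439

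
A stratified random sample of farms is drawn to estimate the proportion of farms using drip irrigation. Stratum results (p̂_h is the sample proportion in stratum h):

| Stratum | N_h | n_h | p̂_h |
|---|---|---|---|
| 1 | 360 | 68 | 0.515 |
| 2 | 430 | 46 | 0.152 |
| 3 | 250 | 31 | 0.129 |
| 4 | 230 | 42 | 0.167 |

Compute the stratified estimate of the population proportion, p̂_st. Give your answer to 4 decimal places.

p̂_st ≈ 0.2531

N = 1270; stratum weights W_h = N_h/N.
p̂_st = Σ W_h p̂_h = (360·0.515 + 430·0.152 + 250·0.129 + 230·0.167)/1270 = 0.25309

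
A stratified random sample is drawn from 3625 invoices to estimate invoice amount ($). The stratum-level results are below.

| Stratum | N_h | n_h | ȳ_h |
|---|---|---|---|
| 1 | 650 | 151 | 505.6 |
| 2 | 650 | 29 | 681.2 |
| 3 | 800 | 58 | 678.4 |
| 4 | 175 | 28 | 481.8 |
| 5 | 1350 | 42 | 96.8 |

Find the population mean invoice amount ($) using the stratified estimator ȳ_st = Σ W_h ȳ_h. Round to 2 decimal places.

N = Σ N_h = 3625. Stratum weights W_h = N_h/N.
ȳ_st = (650·505.6 + 650·681.2 + 800·678.4 + 175·481.8 + 1350·96.8) / 3625 = 421.8303

ȳ_st ≈ 421.83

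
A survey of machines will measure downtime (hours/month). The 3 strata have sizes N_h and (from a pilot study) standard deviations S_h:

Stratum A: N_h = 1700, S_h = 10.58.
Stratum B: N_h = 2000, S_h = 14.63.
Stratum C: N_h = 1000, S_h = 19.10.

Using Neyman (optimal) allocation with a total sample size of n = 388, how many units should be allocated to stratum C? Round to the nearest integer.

Neyman allocation: n_h = n · N_h S_h / Σ N_i S_i, with n = 388.
  stratum A: N_h·S_h = 1700·10.58 = 17986.00
  stratum B: N_h·S_h = 2000·14.63 = 29260.00
  stratum C: N_h·S_h = 1000·19.10 = 19100.00
Σ N_h S_h = 66346.00
n for stratum C = 388·19100.00/66346.00 = 111.699 → 112

112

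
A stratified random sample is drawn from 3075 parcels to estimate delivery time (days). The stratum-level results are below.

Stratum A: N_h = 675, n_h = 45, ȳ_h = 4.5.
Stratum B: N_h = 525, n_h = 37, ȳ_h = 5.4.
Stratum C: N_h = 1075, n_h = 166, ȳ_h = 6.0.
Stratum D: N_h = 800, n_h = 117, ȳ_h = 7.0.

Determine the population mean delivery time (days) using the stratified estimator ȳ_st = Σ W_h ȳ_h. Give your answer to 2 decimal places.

ȳ_st ≈ 5.83

N = Σ N_h = 3075. Stratum weights W_h = N_h/N.
ȳ_st = (675·4.5 + 525·5.4 + 1075·6.0 + 800·7.0) / 3075 = 5.8285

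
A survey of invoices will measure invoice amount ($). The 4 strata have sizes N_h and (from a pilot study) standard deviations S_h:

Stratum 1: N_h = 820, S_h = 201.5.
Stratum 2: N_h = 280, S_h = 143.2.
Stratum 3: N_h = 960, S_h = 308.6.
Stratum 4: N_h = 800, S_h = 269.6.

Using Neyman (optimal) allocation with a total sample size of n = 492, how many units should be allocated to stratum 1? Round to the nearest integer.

Neyman allocation: n_h = n · N_h S_h / Σ N_i S_i, with n = 492.
  stratum 1: N_h·S_h = 820·201.5 = 165230.00
  stratum 2: N_h·S_h = 280·143.2 = 40096.00
  stratum 3: N_h·S_h = 960·308.6 = 296256.00
  stratum 4: N_h·S_h = 800·269.6 = 215680.00
Σ N_h S_h = 717262.00
n for stratum 1 = 492·165230.00/717262.00 = 113.338 → 113

113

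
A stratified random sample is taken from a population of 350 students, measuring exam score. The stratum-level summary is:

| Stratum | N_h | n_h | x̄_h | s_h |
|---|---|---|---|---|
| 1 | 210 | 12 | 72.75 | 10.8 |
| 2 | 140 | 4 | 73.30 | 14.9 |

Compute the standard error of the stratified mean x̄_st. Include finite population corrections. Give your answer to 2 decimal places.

SE(x̄_st) ≈ 3.45

V̂(x̄_st) = Σ W_h² (1 − n_h/N_h) s_h²/n_h, with W_h = N_h/N and N = 350:
  stratum 1: (210/350)²·(1 − 12/210)·10.8²/12 = 3.29925
  stratum 2: (140/350)²·(1 − 4/140)·14.9²/4 = 8.62667
V̂(x̄_st) = 11.9259
SE(x̄_st) = √11.9259 = 3.45339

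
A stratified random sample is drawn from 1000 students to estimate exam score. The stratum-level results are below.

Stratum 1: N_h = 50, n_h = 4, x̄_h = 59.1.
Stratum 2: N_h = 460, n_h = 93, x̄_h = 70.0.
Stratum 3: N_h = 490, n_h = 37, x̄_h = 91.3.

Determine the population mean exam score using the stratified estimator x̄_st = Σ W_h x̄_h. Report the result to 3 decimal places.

x̄_st ≈ 79.892

N = Σ N_h = 1000. Stratum weights W_h = N_h/N.
x̄_st = (50·59.1 + 460·70.0 + 490·91.3) / 1000 = 79.89200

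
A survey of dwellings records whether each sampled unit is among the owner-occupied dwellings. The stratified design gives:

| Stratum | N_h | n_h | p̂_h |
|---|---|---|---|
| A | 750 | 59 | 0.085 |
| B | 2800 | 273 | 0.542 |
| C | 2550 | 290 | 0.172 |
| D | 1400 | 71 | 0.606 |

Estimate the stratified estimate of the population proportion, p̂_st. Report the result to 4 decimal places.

p̂_st ≈ 0.3824

N = 7500; stratum weights W_h = N_h/N.
p̂_st = Σ W_h p̂_h = (750·0.085 + 2800·0.542 + 2550·0.172 + 1400·0.606)/7500 = 0.38245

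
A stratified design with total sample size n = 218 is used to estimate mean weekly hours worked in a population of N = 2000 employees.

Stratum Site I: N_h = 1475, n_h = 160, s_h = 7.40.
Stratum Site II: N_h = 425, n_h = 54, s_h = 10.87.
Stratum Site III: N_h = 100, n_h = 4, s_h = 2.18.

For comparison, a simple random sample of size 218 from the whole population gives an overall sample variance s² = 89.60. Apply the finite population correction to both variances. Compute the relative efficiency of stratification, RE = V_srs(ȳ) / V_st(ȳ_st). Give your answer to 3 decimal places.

RE ≈ 1.436

V̂(ȳ_st) = Σ W_h² (1 − n_h/N_h) s_h²/n_h, with W_h = N_h/N and N = 2000:
  stratum Site I: (1475/2000)²·(1 − 160/1475)·7.40²/160 = 0.165959
  stratum Site II: (425/2000)²·(1 − 54/425)·10.87²/54 = 0.0862518
  stratum Site III: (100/2000)²·(1 − 4/100)·2.18²/4 = 0.00285144
V_st = 0.255062
V_srs = (1 − 218/2000)·89.60/218 = 0.366209
Relative efficiency = V_srs / V_st = 0.366209/0.255062 = 1.4358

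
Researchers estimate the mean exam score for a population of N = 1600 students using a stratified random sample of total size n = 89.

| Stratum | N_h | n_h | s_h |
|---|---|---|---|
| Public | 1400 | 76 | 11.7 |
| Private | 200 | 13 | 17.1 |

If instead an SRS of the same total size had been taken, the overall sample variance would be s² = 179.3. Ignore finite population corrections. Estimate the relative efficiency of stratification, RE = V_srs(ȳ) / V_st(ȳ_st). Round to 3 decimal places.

V̂(ȳ_st) = Σ W_h² s_h²/n_h, with W_h = N_h/N and N = 1600:
  stratum Public: (1400/1600)²·11.7²/76 = 1.37903
  stratum Private: (200/1600)²·17.1²/13 = 0.351454
V_st = 1.73049
V_srs = s²/n = 179.3/89 = 2.01461
Relative efficiency = V_srs / V_st = 2.01461/1.73049 = 1.1642

RE ≈ 1.164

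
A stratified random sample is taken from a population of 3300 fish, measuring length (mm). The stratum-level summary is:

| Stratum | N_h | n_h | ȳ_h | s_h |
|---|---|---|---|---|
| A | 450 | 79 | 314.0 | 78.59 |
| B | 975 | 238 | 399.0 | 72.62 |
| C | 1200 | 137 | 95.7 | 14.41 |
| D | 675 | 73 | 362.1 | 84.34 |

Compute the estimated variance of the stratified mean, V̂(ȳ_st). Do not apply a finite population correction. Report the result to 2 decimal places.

V̂(ȳ_st) = Σ W_h² s_h²/n_h, with W_h = N_h/N and N = 3300:
  stratum A: (450/3300)²·78.59²/79 = 1.4538
  stratum B: (975/3300)²·72.62²/238 = 1.93427
  stratum C: (1200/3300)²·14.41²/137 = 0.20042
  stratum D: (675/3300)²·84.34²/73 = 4.07684
V̂(ȳ_st) = 7.66533

V̂(ȳ_st) ≈ 7.67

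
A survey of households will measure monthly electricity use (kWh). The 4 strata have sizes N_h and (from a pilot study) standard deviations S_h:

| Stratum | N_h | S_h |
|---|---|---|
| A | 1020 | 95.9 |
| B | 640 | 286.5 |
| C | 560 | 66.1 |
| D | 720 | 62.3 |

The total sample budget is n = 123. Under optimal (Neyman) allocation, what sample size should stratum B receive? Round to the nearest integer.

Neyman allocation: n_h = n · N_h S_h / Σ N_i S_i, with n = 123.
  stratum A: N_h·S_h = 1020·95.9 = 97818.00
  stratum B: N_h·S_h = 640·286.5 = 183360.00
  stratum C: N_h·S_h = 560·66.1 = 37016.00
  stratum D: N_h·S_h = 720·62.3 = 44856.00
Σ N_h S_h = 363050.00
n for stratum B = 123·183360.00/363050.00 = 62.122 → 62

62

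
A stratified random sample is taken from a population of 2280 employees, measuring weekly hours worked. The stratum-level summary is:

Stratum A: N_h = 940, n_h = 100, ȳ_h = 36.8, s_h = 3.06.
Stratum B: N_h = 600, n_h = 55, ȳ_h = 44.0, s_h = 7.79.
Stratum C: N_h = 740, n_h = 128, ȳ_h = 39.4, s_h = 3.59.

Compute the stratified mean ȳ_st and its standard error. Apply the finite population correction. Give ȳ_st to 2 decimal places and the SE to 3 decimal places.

ȳ_st ≈ 39.54, SE ≈ 0.304

ȳ_st = Σ W_h ȳ_h = (940·36.8 + 600·44.0 + 740·39.4)/2280 = 39.53860
V̂(ȳ_st) = Σ W_h² (1 − n_h/N_h) s_h²/n_h, with W_h = N_h/N and N = 2280:
  stratum A: (940/2280)²·(1 − 100/940)·3.06²/100 = 0.0142226
  stratum B: (600/2280)²·(1 − 55/600)·7.79²/55 = 0.0694049
  stratum C: (740/2280)²·(1 − 128/740)·3.59²/128 = 0.00877187
V̂(ȳ_st) = 0.0923994
SE(ȳ_st) = √0.0923994 = 0.303973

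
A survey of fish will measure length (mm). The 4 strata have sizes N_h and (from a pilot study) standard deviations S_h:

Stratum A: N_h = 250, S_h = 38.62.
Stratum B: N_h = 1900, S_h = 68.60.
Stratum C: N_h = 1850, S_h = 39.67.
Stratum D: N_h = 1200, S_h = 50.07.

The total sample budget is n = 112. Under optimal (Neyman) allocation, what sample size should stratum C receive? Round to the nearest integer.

30

Neyman allocation: n_h = n · N_h S_h / Σ N_i S_i, with n = 112.
  stratum A: N_h·S_h = 250·38.62 = 9655.00
  stratum B: N_h·S_h = 1900·68.60 = 130340.00
  stratum C: N_h·S_h = 1850·39.67 = 73389.50
  stratum D: N_h·S_h = 1200·50.07 = 60084.00
Σ N_h S_h = 273468.50
n for stratum C = 112·73389.50/273468.50 = 30.057 → 30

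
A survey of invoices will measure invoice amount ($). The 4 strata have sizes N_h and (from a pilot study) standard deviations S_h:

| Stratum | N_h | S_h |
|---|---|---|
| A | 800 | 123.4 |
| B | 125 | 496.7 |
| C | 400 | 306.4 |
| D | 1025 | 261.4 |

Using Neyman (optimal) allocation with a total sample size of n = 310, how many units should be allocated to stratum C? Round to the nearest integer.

Neyman allocation: n_h = n · N_h S_h / Σ N_i S_i, with n = 310.
  stratum A: N_h·S_h = 800·123.4 = 98720.00
  stratum B: N_h·S_h = 125·496.7 = 62087.50
  stratum C: N_h·S_h = 400·306.4 = 122560.00
  stratum D: N_h·S_h = 1025·261.4 = 267935.00
Σ N_h S_h = 551302.50
n for stratum C = 310·122560.00/551302.50 = 68.916 → 69

69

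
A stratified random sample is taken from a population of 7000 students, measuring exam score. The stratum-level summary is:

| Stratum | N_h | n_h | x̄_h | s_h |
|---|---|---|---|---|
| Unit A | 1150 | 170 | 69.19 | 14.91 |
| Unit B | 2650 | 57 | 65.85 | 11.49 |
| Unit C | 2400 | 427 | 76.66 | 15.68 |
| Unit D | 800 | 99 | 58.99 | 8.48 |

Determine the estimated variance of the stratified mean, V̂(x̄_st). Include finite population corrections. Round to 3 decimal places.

V̂(x̄_st) = Σ W_h² (1 − n_h/N_h) s_h²/n_h, with W_h = N_h/N and N = 7000:
  stratum Unit A: (1150/7000)²·(1 − 170/1150)·14.91²/170 = 0.030077
  stratum Unit B: (2650/7000)²·(1 − 57/2650)·11.49²/57 = 0.324801
  stratum Unit C: (2400/7000)²·(1 − 427/2400)·15.68²/427 = 0.0556425
  stratum Unit D: (800/7000)²·(1 − 99/800)·8.48²/99 = 0.0083132
V̂(x̄_st) = 0.418834

V̂(x̄_st) ≈ 0.419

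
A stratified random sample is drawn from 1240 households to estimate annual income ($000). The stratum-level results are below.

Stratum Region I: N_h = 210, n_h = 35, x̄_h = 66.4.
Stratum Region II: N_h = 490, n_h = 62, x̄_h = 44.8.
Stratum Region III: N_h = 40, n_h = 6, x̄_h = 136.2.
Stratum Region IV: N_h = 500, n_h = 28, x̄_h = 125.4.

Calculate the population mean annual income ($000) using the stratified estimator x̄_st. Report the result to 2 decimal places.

N = Σ N_h = 1240. Stratum weights W_h = N_h/N.
x̄_st = (210·66.4 + 490·44.8 + 40·136.2 + 500·125.4) / 1240 = 83.9065

x̄_st ≈ 83.91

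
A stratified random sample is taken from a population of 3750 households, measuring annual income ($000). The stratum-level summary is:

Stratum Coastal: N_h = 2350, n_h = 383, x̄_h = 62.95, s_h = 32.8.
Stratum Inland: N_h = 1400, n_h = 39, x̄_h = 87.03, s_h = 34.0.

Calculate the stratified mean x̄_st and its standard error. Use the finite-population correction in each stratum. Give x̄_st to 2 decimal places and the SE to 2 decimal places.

x̄_st ≈ 71.94, SE ≈ 2.22

x̄_st = Σ W_h x̄_h = (2350·62.95 + 1400·87.03)/3750 = 71.93987
V̂(x̄_st) = Σ W_h² (1 − n_h/N_h) s_h²/n_h, with W_h = N_h/N and N = 3750:
  stratum Coastal: (2350/3750)²·(1 − 383/2350)·32.8²/383 = 0.923334
  stratum Inland: (1400/3750)²·(1 − 39/1400)·34.0²/39 = 4.01621
V̂(x̄_st) = 4.93955
SE(x̄_st) = √4.93955 = 2.22251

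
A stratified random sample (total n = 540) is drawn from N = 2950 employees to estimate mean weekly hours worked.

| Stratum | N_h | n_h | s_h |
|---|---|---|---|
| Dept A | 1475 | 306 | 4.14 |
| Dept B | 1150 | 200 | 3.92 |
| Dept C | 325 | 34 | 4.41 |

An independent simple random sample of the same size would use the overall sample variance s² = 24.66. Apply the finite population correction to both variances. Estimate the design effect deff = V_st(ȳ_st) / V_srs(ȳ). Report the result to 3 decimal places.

V̂(ȳ_st) = Σ W_h² (1 − n_h/N_h) s_h²/n_h, with W_h = N_h/N and N = 2950:
  stratum Dept A: (1475/2950)²·(1 − 306/1475)·4.14²/306 = 0.0110979
  stratum Dept B: (1150/2950)²·(1 − 200/1150)·3.92²/200 = 0.00964538
  stratum Dept C: (325/2950)²·(1 − 34/325)·4.41²/34 = 0.00621628
V_st = 0.0269596
V_srs = (1 − 540/2950)·24.66/540 = 0.0373073
deff = V_st / V_srs = 0.0269596/0.0373073 = 0.7226

deff ≈ 0.723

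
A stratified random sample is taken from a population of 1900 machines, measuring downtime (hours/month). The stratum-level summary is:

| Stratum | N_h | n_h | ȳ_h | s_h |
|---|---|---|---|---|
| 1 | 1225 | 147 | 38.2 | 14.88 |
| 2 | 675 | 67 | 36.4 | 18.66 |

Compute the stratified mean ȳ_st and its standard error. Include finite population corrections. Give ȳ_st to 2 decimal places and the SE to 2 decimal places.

ȳ_st = Σ W_h ȳ_h = (1225·38.2 + 675·36.4)/1900 = 37.56053
V̂(ȳ_st) = Σ W_h² (1 − n_h/N_h) s_h²/n_h, with W_h = N_h/N and N = 1900:
  stratum 1: (1225/1900)²·(1 − 147/1225)·14.88²/147 = 0.55098
  stratum 2: (675/1900)²·(1 − 67/675)·18.66²/67 = 0.590811
V̂(ȳ_st) = 1.14179
SE(ȳ_st) = √1.14179 = 1.06855

ȳ_st ≈ 37.56, SE ≈ 1.07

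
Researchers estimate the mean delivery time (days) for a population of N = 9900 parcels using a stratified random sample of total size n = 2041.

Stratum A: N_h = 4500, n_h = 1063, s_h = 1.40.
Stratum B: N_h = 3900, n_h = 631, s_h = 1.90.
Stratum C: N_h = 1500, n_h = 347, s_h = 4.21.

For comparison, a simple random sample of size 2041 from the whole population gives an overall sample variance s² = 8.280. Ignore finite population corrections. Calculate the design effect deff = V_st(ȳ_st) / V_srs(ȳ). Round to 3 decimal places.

deff ≈ 0.602

V̂(ȳ_st) = Σ W_h² s_h²/n_h, with W_h = N_h/N and N = 9900:
  stratum A: (4500/9900)²·1.40²/1063 = 0.000380958
  stratum B: (3900/9900)²·1.90²/631 = 0.000887844
  stratum C: (1500/9900)²·4.21²/347 = 0.00117259
V_st = 0.00244139
V_srs = s²/n = 8.280/2041 = 0.00405683
deff = V_st / V_srs = 0.00244139/0.00405683 = 0.6018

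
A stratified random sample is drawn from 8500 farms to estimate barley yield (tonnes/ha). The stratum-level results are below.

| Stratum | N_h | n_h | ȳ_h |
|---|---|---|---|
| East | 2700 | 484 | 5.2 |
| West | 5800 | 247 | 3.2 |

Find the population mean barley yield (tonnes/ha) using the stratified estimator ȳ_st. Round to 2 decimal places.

ȳ_st ≈ 3.84

N = Σ N_h = 8500. Stratum weights W_h = N_h/N.
ȳ_st = (2700·5.2 + 5800·3.2) / 8500 = 3.8353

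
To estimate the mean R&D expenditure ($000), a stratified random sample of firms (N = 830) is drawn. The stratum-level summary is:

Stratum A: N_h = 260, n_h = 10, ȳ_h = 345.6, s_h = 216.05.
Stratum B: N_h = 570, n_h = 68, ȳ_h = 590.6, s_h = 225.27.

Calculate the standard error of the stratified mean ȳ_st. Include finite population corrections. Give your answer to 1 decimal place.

SE(ȳ_st) ≈ 27.4

V̂(ȳ_st) = Σ W_h² (1 − n_h/N_h) s_h²/n_h, with W_h = N_h/N and N = 830:
  stratum A: (260/830)²·(1 − 10/260)·216.05²/10 = 440.419
  stratum B: (570/830)²·(1 − 68/570)·225.27²/68 = 309.97
V̂(ȳ_st) = 750.389
SE(ȳ_st) = √750.389 = 27.3932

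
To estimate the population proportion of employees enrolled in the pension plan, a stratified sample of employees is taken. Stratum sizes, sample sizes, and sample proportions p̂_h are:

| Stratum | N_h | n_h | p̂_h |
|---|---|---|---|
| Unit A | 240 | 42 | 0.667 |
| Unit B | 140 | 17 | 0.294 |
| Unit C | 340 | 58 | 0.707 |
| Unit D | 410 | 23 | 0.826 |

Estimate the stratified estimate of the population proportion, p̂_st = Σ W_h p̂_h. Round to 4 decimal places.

N = 1130; stratum weights W_h = N_h/N.
p̂_st = Σ W_h p̂_h = (240·0.667 + 140·0.294 + 340·0.707 + 410·0.826)/1130 = 0.69051

p̂_st ≈ 0.6905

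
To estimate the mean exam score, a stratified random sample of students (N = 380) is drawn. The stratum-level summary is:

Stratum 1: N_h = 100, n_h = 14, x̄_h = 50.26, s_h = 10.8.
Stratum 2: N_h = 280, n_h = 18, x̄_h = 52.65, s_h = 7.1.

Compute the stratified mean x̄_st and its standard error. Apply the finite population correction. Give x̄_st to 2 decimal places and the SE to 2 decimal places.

x̄_st ≈ 52.02, SE ≈ 1.39

x̄_st = Σ W_h x̄_h = (100·50.26 + 280·52.65)/380 = 52.02105
V̂(x̄_st) = Σ W_h² (1 − n_h/N_h) s_h²/n_h, with W_h = N_h/N and N = 380:
  stratum 1: (100/380)²·(1 − 14/100)·10.8²/14 = 0.496193
  stratum 2: (280/380)²·(1 − 18/280)·7.1²/18 = 1.42278
V̂(x̄_st) = 1.91897
SE(x̄_st) = √1.91897 = 1.38527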